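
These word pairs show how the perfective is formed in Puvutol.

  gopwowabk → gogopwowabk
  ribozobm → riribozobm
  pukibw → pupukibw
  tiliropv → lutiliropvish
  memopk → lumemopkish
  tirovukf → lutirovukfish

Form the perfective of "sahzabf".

gopwowabk and memopk both end in -k yet inflect differently (gogopwowabk, lumemopkish), so the final letter is not what conditions the rule; the second-to-last letter is.
"sahzabf" has second-to-last letter 'b'. The stems whose second-to-last letter is 'b' (gopwowabk → gogopwowabk, ribozobm → riribozobm, pukibw → pupukibw) repeat the first consonant+vowel as a prefix.
So sahzabf → sasahzabf.

sasahzabf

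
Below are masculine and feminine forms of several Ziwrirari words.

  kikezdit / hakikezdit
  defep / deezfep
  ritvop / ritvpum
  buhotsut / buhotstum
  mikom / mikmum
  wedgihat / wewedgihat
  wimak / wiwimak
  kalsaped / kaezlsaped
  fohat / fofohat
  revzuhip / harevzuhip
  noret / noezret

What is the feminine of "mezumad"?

memezumad

"mezumad" has last vowel 'a'. The stems whose last vowel is 'a' (wimak → wiwimak, wedgihat → wewedgihat, fohat → fofohat) repeat the first consonant+vowel as a prefix.
The other patterns: stems whose last vowel is 'e' insert -ez- after the first vowel; stems whose last vowel is 'i' add the prefix ha-; stems whose last vowel is 'o' or 'u' delete the last vowel and add -um.
So mezumad → memezumad.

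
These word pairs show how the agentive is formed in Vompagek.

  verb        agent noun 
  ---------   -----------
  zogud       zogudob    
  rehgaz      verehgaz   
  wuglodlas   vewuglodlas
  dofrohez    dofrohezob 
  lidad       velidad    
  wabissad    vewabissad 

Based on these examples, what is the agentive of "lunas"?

velunas

rehgaz and dofrohez both end in -z yet inflect differently (verehgaz, dofrohezob), so the final letter is not what conditions the rule; the last vowel is.
"lunas" has last vowel 'a'. The stems whose last vowel is 'a' (lidad → velidad, rehgaz → verehgaz, wuglodlas → vewuglodlas) add the prefix ve-.
The other pattern: stems whose last vowel is 'e' or 'u' add -ob.
So lunas → velunas.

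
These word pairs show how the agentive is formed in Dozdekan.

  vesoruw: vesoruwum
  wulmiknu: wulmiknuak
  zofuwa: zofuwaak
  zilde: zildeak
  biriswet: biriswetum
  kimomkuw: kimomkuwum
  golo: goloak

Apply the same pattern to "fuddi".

wulmiknu and vesoruw both have last vowel 'u' yet inflect differently (wulmiknuak, vesoruwum), so the last vowel is not what conditions the rule; whether the stem ends in a vowel or a consonant is.
"fuddi" ends in a vowel. The stems ending in a vowel (golo → goloak, wulmiknu → wulmiknuak, zilde → zildeak) add -ak.
The other pattern: stems ending in a consonant add -um.
So fuddi → fuddiak.

fuddiak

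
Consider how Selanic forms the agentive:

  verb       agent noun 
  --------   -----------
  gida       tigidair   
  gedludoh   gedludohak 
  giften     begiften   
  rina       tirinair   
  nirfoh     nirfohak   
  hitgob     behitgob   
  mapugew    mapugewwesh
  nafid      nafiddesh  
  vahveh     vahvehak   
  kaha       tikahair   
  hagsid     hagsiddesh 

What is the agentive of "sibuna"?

tisibunair

hitgob and nirfoh both have last vowel 'o' yet inflect differently (behitgob, nirfohak), so the last vowel is not what conditions the rule; the final letter is.
"sibuna" ends in -a. The stems ending in -a (kaha → tikahair, rina → tirinair, gida → tigidair) add ti- … -ir around the stem.
The other patterns: stems ending in -b or -n add the prefix be-; stems ending in -h add -ak; stems ending in -d or -w double the final consonant and add -esh.
So sibuna → tisibunair.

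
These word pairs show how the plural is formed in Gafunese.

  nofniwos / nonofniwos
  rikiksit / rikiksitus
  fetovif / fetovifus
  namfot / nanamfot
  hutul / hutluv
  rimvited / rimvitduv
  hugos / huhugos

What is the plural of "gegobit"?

rikiksit and namfot both end in -t yet inflect differently (rikiksitus, nanamfot), so the final letter is not what conditions the rule; the last vowel is.
"gegobit" has last vowel 'i'. The stems whose last vowel is 'i' (rikiksit → rikiksitus, fetovif → fetovifus) add -us.
So gegobit → gegobitus.

gegobitus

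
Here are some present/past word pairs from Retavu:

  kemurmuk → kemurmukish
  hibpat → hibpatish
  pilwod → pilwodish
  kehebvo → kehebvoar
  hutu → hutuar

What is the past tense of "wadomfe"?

pilwod and kehebvo both have last vowel 'o' yet inflect differently (pilwodish, kehebvoar), so the last vowel is not what conditions the rule; whether the stem ends in a vowel or a consonant is.
"wadomfe" ends in a vowel. The stems ending in a vowel (kehebvo → kehebvoar, hutu → hutuar) add -ar.
The other pattern: stems ending in a consonant add -ish.
So wadomfe → wadomfear.

wadomfear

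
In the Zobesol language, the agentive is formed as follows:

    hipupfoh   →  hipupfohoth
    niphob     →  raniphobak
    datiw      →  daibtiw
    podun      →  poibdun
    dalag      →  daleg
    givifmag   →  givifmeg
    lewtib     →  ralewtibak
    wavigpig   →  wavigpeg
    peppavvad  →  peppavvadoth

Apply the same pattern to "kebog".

kebeg

"kebog" ends in -g. The stems ending in -g (dalag → daleg, wavigpig → wavigpeg, givifmag → givifmeg) change the last vowel to 'e'.
The other patterns: stems ending in -d or -h add -oth; stems ending in -b add ra- … -ak around the stem; stems ending in -n or -w insert -ib- after the first vowel.
So kebog → kebeg.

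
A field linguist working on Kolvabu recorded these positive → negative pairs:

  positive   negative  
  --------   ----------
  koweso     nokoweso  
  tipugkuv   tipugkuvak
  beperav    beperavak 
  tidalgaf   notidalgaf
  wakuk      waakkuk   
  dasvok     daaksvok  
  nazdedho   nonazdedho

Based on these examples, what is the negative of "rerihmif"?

tipugkuv and wakuk both have last vowel 'u' yet inflect differently (tipugkuvak, waakkuk), so the last vowel is not what conditions the rule; the final letter is.
"rerihmif" ends in -f. The one such stem in the data (tidalgaf → notidalgaf) adds the prefix no-, so the same rule applies.
The other patterns: stems ending in -v add -ak; stems ending in -k insert -ak- after the first vowel.
So rerihmif → norerihmif.

norerihmif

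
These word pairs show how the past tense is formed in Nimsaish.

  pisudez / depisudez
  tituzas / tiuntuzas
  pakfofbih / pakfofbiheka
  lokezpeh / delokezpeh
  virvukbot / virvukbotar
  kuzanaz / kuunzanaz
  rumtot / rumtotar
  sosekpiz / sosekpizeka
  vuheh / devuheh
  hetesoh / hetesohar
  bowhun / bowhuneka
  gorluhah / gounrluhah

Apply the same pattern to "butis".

hetesoh and lokezpeh both end in -h yet inflect differently (hetesohar, delokezpeh), so the final letter is not what conditions the rule; the last vowel is.
"butis" has last vowel 'i'. The stems whose last vowel is 'i' (sosekpiz → sosekpizeka, pakfofbih → pakfofbiheka) add -eka.
So butis → butiseka.

butiseka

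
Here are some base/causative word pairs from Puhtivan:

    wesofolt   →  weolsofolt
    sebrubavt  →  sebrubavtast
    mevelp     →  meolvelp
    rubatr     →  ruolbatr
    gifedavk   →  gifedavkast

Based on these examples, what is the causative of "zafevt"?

sebrubavt and wesofolt both end in -t yet inflect differently (sebrubavtast, weolsofolt), so the final letter is not what conditions the rule; the second-to-last letter is.
"zafevt" has second-to-last letter 'v'. The stems whose second-to-last letter is 'v' (gifedavk → gifedavkast, sebrubavt → sebrubavtast) add -ast.
The other pattern: stems whose second-to-last letter is 'l' or 't' insert -ol- after the first vowel.
So zafevt → zafevtast.

zafevtast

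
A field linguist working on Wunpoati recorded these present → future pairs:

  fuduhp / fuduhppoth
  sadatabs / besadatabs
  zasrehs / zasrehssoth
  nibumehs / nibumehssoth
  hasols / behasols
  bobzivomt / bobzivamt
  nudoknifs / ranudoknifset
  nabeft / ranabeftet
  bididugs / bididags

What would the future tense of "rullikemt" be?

rullikamt

nudoknifs and nibumehs both end in -s yet inflect differently (ranudoknifset, nibumehssoth), so the final letter is not what conditions the rule; the second-to-last letter is.
"rullikemt" has second-to-last letter 'm'. The one such stem in the data (bobzivomt → bobzivamt) changes the last vowel to 'a' (as does bididugs), so the same rule applies.
The other patterns: stems whose second-to-last letter is 'f' add ra- … -et around the stem; stems whose second-to-last letter is 'h' double the final consonant and add -oth; stems whose second-to-last letter is 'b' or 'l' add the prefix be-.
So rullikemt → rullikamt.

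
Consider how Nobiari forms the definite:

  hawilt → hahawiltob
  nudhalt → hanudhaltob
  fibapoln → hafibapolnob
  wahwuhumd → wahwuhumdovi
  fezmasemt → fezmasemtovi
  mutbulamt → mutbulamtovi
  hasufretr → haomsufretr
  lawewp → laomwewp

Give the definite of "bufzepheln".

habufzephelnob

hawilt and fezmasemt both end in -t yet inflect differently (hahawiltob, fezmasemtovi), so the final letter is not what conditions the rule; the second-to-last letter is.
"bufzepheln" has second-to-last letter 'l'. The stems whose second-to-last letter is 'l' (hawilt → hahawiltob, nudhalt → hanudhaltob, fibapoln → hafibapolnob) add ha- … -ob around the stem.
The other patterns: stems whose second-to-last letter is 'm' add -ovi; stems whose second-to-last letter is 't' or 'w' insert -om- after the first vowel.
So bufzepheln → habufzephelnob.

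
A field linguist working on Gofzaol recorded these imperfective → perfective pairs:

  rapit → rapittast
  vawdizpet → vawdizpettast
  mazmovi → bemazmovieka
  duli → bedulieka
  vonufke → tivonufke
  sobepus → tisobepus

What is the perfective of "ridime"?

rapit and mazmovi both have last vowel 'i' yet inflect differently (rapittast, bemazmovieka), so the last vowel is not what conditions the rule; the final letter is.
"ridime" ends in -e. The one such stem in the data (vonufke → tivonufke) adds the prefix ti-, so the same rule applies.
The other patterns: stems ending in -t double the final consonant and add -ast; stems ending in -i add be- … -eka around the stem.
So ridime → tiridime.

tiridime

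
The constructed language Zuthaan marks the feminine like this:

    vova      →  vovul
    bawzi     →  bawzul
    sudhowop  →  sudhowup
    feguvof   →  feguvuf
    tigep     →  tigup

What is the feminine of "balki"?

"balki" ends in a vowel. The stems ending in a vowel (vova → vovul, bawzi → bawzul) drop the final letter and add -ul.
The other pattern: stems ending in a consonant change the last vowel to 'u'.
So balki → balkul.

balkul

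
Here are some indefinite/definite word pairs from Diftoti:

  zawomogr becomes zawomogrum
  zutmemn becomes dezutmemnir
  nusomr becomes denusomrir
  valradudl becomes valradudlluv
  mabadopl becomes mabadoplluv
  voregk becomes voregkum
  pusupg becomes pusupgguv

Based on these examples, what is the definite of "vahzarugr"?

vahzarugrum

nusomr and zawomogr both end in -r yet inflect differently (denusomrir, zawomogrum), so the final letter is not what conditions the rule; the second-to-last letter is.
"vahzarugr" has second-to-last letter 'g'. The stems whose second-to-last letter is 'g' (zawomogr → zawomogrum, voregk → voregkum) add -um.
The other patterns: stems whose second-to-last letter is 'd' or 'p' double the final consonant and add -uv; stems whose second-to-last letter is 'm' add de- … -ir around the stem.
So vahzarugr → vahzarugrum.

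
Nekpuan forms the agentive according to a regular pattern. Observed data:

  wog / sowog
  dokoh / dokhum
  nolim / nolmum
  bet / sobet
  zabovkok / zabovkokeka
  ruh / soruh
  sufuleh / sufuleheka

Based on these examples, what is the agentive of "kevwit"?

kevwtum

"kevwit" has 2 vowels. The stems with 2 vowels (nolim → nolmum, dokoh → dokhum) delete the last vowel and add -um.
The other patterns: stems with 1 vowel add the prefix so-; stems with 3 vowels add -eka.
So kevwit → kevwtum.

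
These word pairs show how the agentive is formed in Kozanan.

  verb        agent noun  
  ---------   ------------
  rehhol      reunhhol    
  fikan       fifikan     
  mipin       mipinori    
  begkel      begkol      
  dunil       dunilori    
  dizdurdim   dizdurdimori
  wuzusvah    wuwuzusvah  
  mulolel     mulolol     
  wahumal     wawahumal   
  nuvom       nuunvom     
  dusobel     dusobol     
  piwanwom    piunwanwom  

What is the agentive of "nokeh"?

mulolel and dunil both end in -l yet inflect differently (mulolol, dunilori), so the final letter is not what conditions the rule; the last vowel is.
"nokeh" has last vowel 'e'. The stems whose last vowel is 'e' (mulolel → mulolol, dusobel → dusobol, begkel → begkol) change the last vowel to 'o'.
So nokeh → nokoh.

nokoh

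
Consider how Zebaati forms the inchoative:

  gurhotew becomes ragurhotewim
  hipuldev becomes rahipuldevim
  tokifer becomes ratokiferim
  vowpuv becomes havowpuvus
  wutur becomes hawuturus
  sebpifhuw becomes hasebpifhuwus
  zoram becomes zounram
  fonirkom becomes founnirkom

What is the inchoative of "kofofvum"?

hakofofvumus

hipuldev and vowpuv both end in -v yet inflect differently (rahipuldevim, havowpuvus), so the final letter is not what conditions the rule; the last vowel is.
"kofofvum" has last vowel 'u'. The stems whose last vowel is 'u' (vowpuv → havowpuvus, wutur → hawuturus, sebpifhuw → hasebpifhuwus) add ha- … -us around the stem.
The other patterns: stems whose last vowel is 'e' add ra- … -im around the stem; stems whose last vowel is 'a' or 'o' insert -un- after the first vowel.
So kofofvum → hakofofvumus.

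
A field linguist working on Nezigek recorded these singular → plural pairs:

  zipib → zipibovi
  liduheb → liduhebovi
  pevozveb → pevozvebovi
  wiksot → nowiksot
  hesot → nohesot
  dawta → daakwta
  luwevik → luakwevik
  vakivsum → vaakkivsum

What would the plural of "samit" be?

zipib and luwevik both have last vowel 'i' yet inflect differently (zipibovi, luakwevik), so the last vowel is not what conditions the rule; the final letter is.
"samit" ends in -t. The stems ending in -t (wiksot → nowiksot, hesot → nohesot) add the prefix no-.
The other patterns: stems ending in -b add -ovi; stems ending in -a, -k or -m insert -ak- after the first vowel.
So samit → nosamit.

nosamit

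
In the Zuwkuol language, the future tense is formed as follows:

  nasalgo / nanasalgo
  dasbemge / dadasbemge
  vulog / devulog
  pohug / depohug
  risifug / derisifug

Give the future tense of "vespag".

"vespag" ends in a consonant. The stems ending in a consonant (vulog → devulog, pohug → depohug, risifug → derisifug) add the prefix de-.
The other pattern: stems ending in a vowel repeat the first consonant+vowel as a prefix.
So vespag → devespag.

devespag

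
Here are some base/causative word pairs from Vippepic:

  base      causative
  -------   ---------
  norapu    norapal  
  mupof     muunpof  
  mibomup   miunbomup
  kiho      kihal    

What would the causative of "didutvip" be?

norapu and mibomup both have last vowel 'u' yet inflect differently (norapal, miunbomup), so the last vowel is not what conditions the rule; whether the stem ends in a vowel or a consonant is.
"didutvip" ends in a consonant. The stems ending in a consonant (mibomup → miunbomup, mupof → muunpof) insert -un- after the first vowel.
So didutvip → diundutvip.

diundutvip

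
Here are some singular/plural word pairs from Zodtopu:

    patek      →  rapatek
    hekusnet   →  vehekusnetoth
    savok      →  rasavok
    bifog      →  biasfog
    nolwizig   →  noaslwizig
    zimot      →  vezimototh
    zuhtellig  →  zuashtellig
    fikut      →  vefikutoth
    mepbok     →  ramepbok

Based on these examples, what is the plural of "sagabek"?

rasagabek

patek and hekusnet both have last vowel 'e' yet inflect differently (rapatek, vehekusnetoth), so the last vowel is not what conditions the rule; the final letter is.
"sagabek" ends in -k. The stems ending in -k (patek → rapatek, savok → rasavok, mepbok → ramepbok) add the prefix ra-.
So sagabek → rasagabek.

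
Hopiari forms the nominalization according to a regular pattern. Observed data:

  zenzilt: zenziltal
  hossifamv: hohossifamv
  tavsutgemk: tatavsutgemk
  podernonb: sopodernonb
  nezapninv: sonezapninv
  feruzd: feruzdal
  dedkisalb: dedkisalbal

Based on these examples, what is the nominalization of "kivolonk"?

hossifamv and nezapninv both end in -v yet inflect differently (hohossifamv, sonezapninv), so the final letter is not what conditions the rule; the second-to-last letter is.
"kivolonk" has second-to-last letter 'n'. The stems whose second-to-last letter is 'n' (podernonb → sopodernonb, nezapninv → sonezapninv) add the prefix so-.
The other patterns: stems whose second-to-last letter is 'm' repeat the first consonant+vowel as a prefix; stems whose second-to-last letter is 'l' or 'z' add -al.
So kivolonk → sokivolonk.

sokivolonk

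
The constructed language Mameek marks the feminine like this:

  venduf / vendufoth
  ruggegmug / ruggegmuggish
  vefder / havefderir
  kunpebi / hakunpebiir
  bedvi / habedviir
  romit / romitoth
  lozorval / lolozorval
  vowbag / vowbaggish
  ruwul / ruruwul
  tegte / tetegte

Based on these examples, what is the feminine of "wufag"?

"wufag" ends in -g. The stems ending in -g (ruggegmug → ruggegmuggish, vowbag → vowbaggish) double the final consonant and add -ish.
So wufag → wufaggish.

wufaggish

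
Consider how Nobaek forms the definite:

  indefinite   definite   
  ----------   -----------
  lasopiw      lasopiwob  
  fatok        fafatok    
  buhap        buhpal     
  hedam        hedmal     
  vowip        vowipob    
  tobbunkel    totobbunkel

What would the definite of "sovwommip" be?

buhap and vowip both end in -p yet inflect differently (buhpal, vowipob), so the final letter is not what conditions the rule; the last vowel is.
"sovwommip" has last vowel 'i'. The stems whose last vowel is 'i' (vowip → vowipob, lasopiw → lasopiwob) add -ob.
The other patterns: stems whose last vowel is 'a' delete the last vowel and add -al; stems whose last vowel is 'e' or 'o' repeat the first consonant+vowel as a prefix.
So sovwommip → sovwommipob.

sovwommipob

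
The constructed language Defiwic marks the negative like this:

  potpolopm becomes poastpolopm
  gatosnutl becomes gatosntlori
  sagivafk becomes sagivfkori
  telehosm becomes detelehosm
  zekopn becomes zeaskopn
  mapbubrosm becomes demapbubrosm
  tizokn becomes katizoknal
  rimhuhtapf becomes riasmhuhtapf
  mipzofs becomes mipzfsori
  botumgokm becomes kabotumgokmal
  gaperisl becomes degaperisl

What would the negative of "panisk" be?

telehosm and potpolopm both end in -m yet inflect differently (detelehosm, poastpolopm), so the final letter is not what conditions the rule; the second-to-last letter is.
"panisk" has second-to-last letter 's'. The stems whose second-to-last letter is 's' (telehosm → detelehosm, gaperisl → degaperisl, mapbubrosm → demapbubrosm) add the prefix de-.
The other patterns: stems whose second-to-last letter is 'p' insert -as- after the first vowel; stems whose second-to-last letter is 'k' add ka- … -al around the stem; stems whose second-to-last letter is 'f' or 't' delete the last vowel and add -ori.
So panisk → depanisk.

depanisk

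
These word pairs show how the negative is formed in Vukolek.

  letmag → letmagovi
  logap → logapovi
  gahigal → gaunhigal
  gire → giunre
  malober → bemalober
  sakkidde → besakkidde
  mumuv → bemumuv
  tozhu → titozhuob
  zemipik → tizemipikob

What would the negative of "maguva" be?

bemaguva

gire and sakkidde both end in -e yet inflect differently (giunre, besakkidde), so the final letter is not what conditions the rule; the first letter is.
"maguva" begins with m-. The stems beginning with m- (malober → bemalober, mumuv → bemumuv) add the prefix be-.
The other patterns: stems beginning with l- add -ovi; stems beginning with g- insert -un- after the first vowel; stems beginning with t- or z- add ti- … -ob around the stem.
So maguva → bemaguva.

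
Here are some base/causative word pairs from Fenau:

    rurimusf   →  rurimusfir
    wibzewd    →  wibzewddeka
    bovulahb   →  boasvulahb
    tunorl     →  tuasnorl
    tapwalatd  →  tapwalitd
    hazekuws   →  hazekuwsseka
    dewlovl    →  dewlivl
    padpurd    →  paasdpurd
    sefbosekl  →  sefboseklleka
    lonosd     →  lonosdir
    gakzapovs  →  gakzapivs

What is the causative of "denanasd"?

denanasdir

"denanasd" has second-to-last letter 's'. The stems whose second-to-last letter is 's' (lonosd → lonosdir, rurimusf → rurimusfir) add -ir.
So denanasd → denanasdir.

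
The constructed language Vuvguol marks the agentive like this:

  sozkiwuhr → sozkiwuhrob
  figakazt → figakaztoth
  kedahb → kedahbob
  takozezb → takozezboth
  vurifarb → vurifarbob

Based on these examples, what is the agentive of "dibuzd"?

dibuzdoth

"dibuzd" has second-to-last letter 'z'. The stems whose second-to-last letter is 'z' (figakazt → figakaztoth, takozezb → takozezboth) add -oth.
The other pattern: stems whose second-to-last letter is 'h' or 'r' add -ob.
So dibuzd → dibuzdoth.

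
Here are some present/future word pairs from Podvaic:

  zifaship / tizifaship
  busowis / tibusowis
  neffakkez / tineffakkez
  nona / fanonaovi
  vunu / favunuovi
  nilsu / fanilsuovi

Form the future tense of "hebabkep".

neffakkez and nona both begin with n- yet inflect differently (tineffakkez, fanonaovi), so the first letter is not what conditions the rule; whether the stem ends in a vowel or a consonant is.
"hebabkep" ends in a consonant. The stems ending in a consonant (zifaship → tizifaship, busowis → tibusowis, neffakkez → tineffakkez) add the prefix ti-.
The other pattern: stems ending in a vowel add fa- … -ovi around the stem.
So hebabkep → tihebabkep.

tihebabkep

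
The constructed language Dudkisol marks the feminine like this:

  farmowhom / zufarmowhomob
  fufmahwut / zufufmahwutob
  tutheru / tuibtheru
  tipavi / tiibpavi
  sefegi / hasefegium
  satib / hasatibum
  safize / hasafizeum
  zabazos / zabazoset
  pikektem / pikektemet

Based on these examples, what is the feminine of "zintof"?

"zintof" begins with z-. The one such stem in the data (zabazos → zabazoset) adds -et, so the same rule applies.
The other patterns: stems beginning with f- add zu- … -ob around the stem; stems beginning with t- insert -ib- after the first vowel; stems beginning with s- add ha- … -um around the stem.
So zintof → zintofet.

zintofet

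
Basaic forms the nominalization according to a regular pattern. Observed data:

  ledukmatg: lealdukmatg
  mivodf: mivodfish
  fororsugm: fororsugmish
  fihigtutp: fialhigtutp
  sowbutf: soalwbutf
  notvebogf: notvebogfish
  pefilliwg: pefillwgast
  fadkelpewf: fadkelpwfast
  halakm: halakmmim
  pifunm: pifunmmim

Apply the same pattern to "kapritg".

kaalpritg

ledukmatg and pefilliwg both end in -g yet inflect differently (lealdukmatg, pefillwgast), so the final letter is not what conditions the rule; the second-to-last letter is.
"kapritg" has second-to-last letter 't'. The stems whose second-to-last letter is 't' (sowbutf → soalwbutf, ledukmatg → lealdukmatg, fihigtutp → fialhigtutp) insert -al- after the first vowel.
So kapritg → kaalpritg.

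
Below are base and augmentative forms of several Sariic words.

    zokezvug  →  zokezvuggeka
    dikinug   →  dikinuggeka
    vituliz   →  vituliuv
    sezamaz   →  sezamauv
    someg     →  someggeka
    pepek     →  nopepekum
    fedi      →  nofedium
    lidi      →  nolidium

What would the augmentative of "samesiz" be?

samesiuv

"samesiz" ends in -z. The stems ending in -z (vituliz → vituliuv, sezamaz → sezamauv) drop the final letter and add -uv.
So samesiz → samesiuv.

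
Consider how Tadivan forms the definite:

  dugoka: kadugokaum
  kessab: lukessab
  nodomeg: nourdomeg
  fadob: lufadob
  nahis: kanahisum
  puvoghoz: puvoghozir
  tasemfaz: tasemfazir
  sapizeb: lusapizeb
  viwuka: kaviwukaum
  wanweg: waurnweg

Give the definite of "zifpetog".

ziurfpetog

wanweg and sapizeb both have last vowel 'e' yet inflect differently (waurnweg, lusapizeb), so the last vowel is not what conditions the rule; the final letter is.
"zifpetog" ends in -g. The stems ending in -g (wanweg → waurnweg, nodomeg → nourdomeg) insert -ur- after the first vowel.
The other patterns: stems ending in -z add -ir; stems ending in -b add the prefix lu-; stems ending in -a or -s add ka- … -um around the stem.
So zifpetog → ziurfpetog.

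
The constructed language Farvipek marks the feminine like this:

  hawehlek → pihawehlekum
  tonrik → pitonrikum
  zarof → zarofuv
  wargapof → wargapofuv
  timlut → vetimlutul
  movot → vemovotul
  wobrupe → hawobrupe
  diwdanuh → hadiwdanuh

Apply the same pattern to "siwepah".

hasiwepah

zarof and movot both have last vowel 'o' yet inflect differently (zarofuv, vemovotul), so the last vowel is not what conditions the rule; the final letter is.
"siwepah" ends in -h. The one such stem in the data (diwdanuh → hadiwdanuh) adds the prefix ha-, so the same rule applies.
The other patterns: stems ending in -k add pi- … -um around the stem; stems ending in -f add -uv; stems ending in -t add ve- … -ul around the stem.
So siwepah → hasiwepah.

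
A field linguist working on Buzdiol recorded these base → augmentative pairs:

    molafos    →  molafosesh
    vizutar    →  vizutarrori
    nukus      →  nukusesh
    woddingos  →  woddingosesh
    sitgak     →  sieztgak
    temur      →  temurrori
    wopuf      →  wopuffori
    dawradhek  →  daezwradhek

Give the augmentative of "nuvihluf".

"nuvihluf" ends in -f. The one such stem in the data (wopuf → wopuffori) doubles the final consonant and adds -ori (as do vizutar, temur), so the same rule applies.
The other patterns: stems ending in -s add -esh; stems ending in -k insert -ez- after the first vowel.
So nuvihluf → nuvihluffori.

nuvihluffori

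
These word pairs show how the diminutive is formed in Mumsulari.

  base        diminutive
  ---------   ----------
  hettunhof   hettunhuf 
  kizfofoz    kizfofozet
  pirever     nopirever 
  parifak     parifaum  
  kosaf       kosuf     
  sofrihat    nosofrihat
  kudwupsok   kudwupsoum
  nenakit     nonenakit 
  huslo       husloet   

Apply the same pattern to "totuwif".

totuwuf

"totuwif" ends in -f. The stems ending in -f (hettunhof → hettunhuf, kosaf → kosuf) change the last vowel to 'u'.
So totuwif → totuwuf.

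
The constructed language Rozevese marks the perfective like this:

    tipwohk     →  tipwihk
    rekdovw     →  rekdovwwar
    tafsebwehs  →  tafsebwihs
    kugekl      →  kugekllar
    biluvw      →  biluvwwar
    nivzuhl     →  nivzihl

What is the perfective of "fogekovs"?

nivzuhl and kugekl both end in -l yet inflect differently (nivzihl, kugekllar), so the final letter is not what conditions the rule; the second-to-last letter is.
"fogekovs" has second-to-last letter 'v'. The stems whose second-to-last letter is 'v' (biluvw → biluvwwar, rekdovw → rekdovwwar) double the final consonant and add -ar.
The other pattern: stems whose second-to-last letter is 'h' change the last vowel to 'i'.
So fogekovs → fogekovssar.

fogekovssar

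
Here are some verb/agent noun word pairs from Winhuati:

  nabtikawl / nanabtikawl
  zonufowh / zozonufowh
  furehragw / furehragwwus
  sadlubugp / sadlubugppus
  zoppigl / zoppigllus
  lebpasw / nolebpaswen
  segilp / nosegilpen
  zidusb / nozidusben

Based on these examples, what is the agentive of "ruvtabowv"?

nabtikawl and zoppigl both end in -l yet inflect differently (nanabtikawl, zoppigllus), so the final letter is not what conditions the rule; the second-to-last letter is.
"ruvtabowv" has second-to-last letter 'w'. The stems whose second-to-last letter is 'w' (nabtikawl → nanabtikawl, zonufowh → zozonufowh) repeat the first consonant+vowel as a prefix.
So ruvtabowv → ruruvtabowv.

ruruvtabowv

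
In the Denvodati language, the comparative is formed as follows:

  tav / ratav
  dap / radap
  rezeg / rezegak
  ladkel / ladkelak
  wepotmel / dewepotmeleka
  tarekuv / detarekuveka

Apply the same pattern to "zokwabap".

dezokwabapeka

"zokwabap" has 3 vowels. The stems with 3 vowels (wepotmel → dewepotmeleka, tarekuv → detarekuveka) add de- … -eka around the stem.
The other patterns: stems with 1 vowel add the prefix ra-; stems with 2 vowels add -ak.
So zokwabap → dezokwabapeka.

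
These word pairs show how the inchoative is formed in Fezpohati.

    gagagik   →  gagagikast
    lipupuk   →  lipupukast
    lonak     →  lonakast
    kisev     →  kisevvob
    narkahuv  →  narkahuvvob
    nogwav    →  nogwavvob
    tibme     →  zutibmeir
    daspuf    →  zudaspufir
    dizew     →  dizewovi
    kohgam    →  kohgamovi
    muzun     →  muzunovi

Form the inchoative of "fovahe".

zufovaheir

lipupuk and narkahuv both have last vowel 'u' yet inflect differently (lipupukast, narkahuvvob), so the last vowel is not what conditions the rule; the final letter is.
"fovahe" ends in -e. The one such stem in the data (tibme → zutibmeir) adds zu- … -ir around the stem, so the same rule applies.
So fovahe → zufovaheir.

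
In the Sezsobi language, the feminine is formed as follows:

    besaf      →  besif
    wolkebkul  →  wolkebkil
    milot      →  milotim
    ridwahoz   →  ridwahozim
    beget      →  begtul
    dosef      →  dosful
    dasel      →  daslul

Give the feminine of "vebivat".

milot and beget both end in -t yet inflect differently (milotim, begtul), so the final letter is not what conditions the rule; the last vowel is.
"vebivat" has last vowel 'a'. The one such stem in the data (besaf → besif) changes the last vowel to 'i' (as does wolkebkul), so the same rule applies.
The other patterns: stems whose last vowel is 'o' add -im; stems whose last vowel is 'e' delete the last vowel and add -ul.
So vebivat → vebivit.

vebivit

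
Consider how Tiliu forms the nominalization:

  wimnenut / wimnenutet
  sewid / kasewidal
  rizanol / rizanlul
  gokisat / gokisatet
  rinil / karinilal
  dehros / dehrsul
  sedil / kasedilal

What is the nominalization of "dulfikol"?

sedil and rizanol both end in -l yet inflect differently (kasedilal, rizanlul), so the final letter is not what conditions the rule; the last vowel is.
"dulfikol" has last vowel 'o'. The stems whose last vowel is 'o' (rizanol → rizanlul, dehros → dehrsul) delete the last vowel and add -ul.
The other patterns: stems whose last vowel is 'a' or 'u' add -et; stems whose last vowel is 'i' add ka- … -al around the stem.
So dulfikol → dulfiklul.

dulfiklul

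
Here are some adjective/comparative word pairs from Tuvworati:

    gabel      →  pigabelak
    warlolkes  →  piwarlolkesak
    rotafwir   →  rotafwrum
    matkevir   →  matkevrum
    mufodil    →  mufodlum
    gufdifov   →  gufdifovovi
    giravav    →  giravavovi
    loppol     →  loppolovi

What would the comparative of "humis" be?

"humis" has last vowel 'i'. The stems whose last vowel is 'i' (rotafwir → rotafwrum, matkevir → matkevrum, mufodil → mufodlum) delete the last vowel and add -um.
So humis → humsum.

humsum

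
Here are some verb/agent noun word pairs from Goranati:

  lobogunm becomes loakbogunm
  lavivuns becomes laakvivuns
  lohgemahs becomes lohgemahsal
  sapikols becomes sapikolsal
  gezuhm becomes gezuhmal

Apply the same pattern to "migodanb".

miakgodanb

lavivuns and lohgemahs both end in -s yet inflect differently (laakvivuns, lohgemahsal), so the final letter is not what conditions the rule; the second-to-last letter is.
"migodanb" has second-to-last letter 'n'. The stems whose second-to-last letter is 'n' (lobogunm → loakbogunm, lavivuns → laakvivuns) insert -ak- after the first vowel.
So migodanb → miakgodanb.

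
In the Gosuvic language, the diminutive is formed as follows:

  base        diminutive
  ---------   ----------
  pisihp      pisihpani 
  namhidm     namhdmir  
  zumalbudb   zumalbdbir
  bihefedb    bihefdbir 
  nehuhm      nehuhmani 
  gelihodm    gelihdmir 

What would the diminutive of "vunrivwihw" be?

vunrivwihwani

gelihodm and nehuhm both end in -m yet inflect differently (gelihdmir, nehuhmani), so the final letter is not what conditions the rule; the second-to-last letter is.
"vunrivwihw" has second-to-last letter 'h'. The stems whose second-to-last letter is 'h' (pisihp → pisihpani, nehuhm → nehuhmani) add -ani.
So vunrivwihw → vunrivwihwani.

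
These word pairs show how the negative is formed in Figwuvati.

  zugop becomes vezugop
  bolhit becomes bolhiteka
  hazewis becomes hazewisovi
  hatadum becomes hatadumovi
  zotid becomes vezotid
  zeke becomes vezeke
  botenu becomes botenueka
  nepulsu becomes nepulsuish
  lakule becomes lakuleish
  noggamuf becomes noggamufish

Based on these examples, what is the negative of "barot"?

zeke and lakule both end in -e yet inflect differently (vezeke, lakuleish), so the final letter is not what conditions the rule; the first letter is.
"barot" begins with b-. The stems beginning with b- (bolhit → bolhiteka, botenu → botenueka) add -eka.
So barot → baroteka.

baroteka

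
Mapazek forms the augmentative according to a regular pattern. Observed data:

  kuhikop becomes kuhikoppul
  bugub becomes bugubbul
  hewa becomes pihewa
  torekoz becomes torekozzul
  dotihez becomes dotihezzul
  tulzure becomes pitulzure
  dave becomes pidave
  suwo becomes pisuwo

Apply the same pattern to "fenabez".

fenabezzul

dave and dotihez both have last vowel 'e' yet inflect differently (pidave, dotihezzul), so the last vowel is not what conditions the rule; whether the stem ends in a vowel or a consonant is.
"fenabez" ends in a consonant. The stems ending in a consonant (dotihez → dotihezzul, torekoz → torekozzul, bugub → bugubbul) double the final consonant and add -ul.
The other pattern: stems ending in a vowel add the prefix pi-.
So fenabez → fenabezzul.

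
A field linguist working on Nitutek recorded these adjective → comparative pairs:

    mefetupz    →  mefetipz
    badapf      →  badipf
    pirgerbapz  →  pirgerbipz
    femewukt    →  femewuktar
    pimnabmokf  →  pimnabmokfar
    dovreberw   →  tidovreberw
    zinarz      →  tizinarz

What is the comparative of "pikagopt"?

"pikagopt" has second-to-last letter 'p'. The stems whose second-to-last letter is 'p' (mefetupz → mefetipz, badapf → badipf, pirgerbapz → pirgerbipz) change the last vowel to 'i'.
The other patterns: stems whose second-to-last letter is 'k' add -ar; stems whose second-to-last letter is 'r' add the prefix ti-.
So pikagopt → pikagipt.

pikagipt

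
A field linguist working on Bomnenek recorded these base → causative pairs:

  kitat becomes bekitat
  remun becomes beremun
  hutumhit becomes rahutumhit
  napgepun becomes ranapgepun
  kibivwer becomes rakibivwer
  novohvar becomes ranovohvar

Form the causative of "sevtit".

besevtit

"sevtit" has 2 vowels. The stems with 2 vowels (kitat → bekitat, remun → beremun) add the prefix be-.
So sevtit → besevtit.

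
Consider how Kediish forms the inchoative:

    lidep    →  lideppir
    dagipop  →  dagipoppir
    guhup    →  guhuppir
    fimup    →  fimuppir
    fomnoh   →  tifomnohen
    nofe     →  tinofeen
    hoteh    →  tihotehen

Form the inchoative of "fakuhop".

"fakuhop" ends in -p. The stems ending in -p (lidep → lideppir, dagipop → dagipoppir, guhup → guhuppir) double the final consonant and add -ir.
So fakuhop → fakuhoppir.

fakuhoppir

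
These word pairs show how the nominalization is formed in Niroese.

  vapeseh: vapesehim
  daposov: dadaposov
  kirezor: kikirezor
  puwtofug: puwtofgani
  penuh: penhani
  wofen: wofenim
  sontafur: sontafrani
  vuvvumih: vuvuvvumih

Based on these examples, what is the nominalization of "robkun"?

"robkun" has last vowel 'u'. The stems whose last vowel is 'u' (penuh → penhani, sontafur → sontafrani, puwtofug → puwtofgani) delete the last vowel and add -ani.
So robkun → robknani.

robknani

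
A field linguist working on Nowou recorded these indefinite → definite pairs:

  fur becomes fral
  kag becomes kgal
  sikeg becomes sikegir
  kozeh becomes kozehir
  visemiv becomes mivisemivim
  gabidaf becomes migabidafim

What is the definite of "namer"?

"namer" has 2 vowels. The stems with 2 vowels (sikeg → sikegir, kozeh → kozehir) add -ir.
So namer → namerir.

namerir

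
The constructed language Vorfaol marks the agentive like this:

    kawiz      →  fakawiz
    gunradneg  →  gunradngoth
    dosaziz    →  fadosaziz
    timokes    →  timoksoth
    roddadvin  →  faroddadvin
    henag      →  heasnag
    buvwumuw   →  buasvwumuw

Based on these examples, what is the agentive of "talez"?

gunradneg and henag both end in -g yet inflect differently (gunradngoth, heasnag), so the final letter is not what conditions the rule; the last vowel is.
"talez" has last vowel 'e'. The stems whose last vowel is 'e' (timokes → timoksoth, gunradneg → gunradngoth) delete the last vowel and add -oth.
The other patterns: stems whose last vowel is 'i' add the prefix fa-; stems whose last vowel is 'a' or 'u' insert -as- after the first vowel.
So talez → talzoth.

talzoth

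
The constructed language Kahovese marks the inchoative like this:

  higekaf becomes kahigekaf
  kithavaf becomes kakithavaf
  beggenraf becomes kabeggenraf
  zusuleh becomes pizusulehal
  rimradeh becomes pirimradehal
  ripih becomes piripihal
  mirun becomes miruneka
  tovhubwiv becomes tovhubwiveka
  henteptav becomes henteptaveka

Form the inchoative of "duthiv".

duthiveka

ripih and tovhubwiv both have last vowel 'i' yet inflect differently (piripihal, tovhubwiveka), so the last vowel is not what conditions the rule; the final letter is.
"duthiv" ends in -v. The stems ending in -v (tovhubwiv → tovhubwiveka, henteptav → henteptaveka) add -eka.
The other patterns: stems ending in -f add the prefix ka-; stems ending in -h add pi- … -al around the stem.
So duthiv → duthiveka.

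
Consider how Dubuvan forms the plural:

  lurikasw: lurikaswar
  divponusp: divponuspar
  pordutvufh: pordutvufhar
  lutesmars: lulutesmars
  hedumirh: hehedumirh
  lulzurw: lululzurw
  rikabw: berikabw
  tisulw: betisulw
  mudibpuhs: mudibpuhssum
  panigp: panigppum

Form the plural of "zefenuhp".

zefenuhppum

pordutvufh and hedumirh both end in -h yet inflect differently (pordutvufhar, hehedumirh), so the final letter is not what conditions the rule; the second-to-last letter is.
"zefenuhp" has second-to-last letter 'h'. The one such stem in the data (mudibpuhs → mudibpuhssum) doubles the final consonant and adds -um (as does panigp), so the same rule applies.
The other patterns: stems whose second-to-last letter is 'f' or 's' add -ar; stems whose second-to-last letter is 'r' repeat the first consonant+vowel as a prefix; stems whose second-to-last letter is 'b' or 'l' add the prefix be-.
So zefenuhp → zefenuhppum.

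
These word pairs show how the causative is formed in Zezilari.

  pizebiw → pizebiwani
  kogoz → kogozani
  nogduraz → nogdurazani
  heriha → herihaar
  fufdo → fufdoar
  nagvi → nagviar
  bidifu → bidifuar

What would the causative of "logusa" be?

logusaar

"logusa" ends in a vowel. The stems ending in a vowel (heriha → herihaar, fufdo → fufdoar, nagvi → nagviar) add -ar.
The other pattern: stems ending in a consonant add -ani.
So logusa → logusaar.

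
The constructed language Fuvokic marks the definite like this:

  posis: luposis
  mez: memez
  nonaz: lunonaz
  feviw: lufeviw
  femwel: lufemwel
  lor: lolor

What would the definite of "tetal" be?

lutetal

"tetal" has 2 vowels. The stems with 2 vowels (posis → luposis, nonaz → lunonaz, femwel → lufemwel) add the prefix lu-.
So tetal → lutetal.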